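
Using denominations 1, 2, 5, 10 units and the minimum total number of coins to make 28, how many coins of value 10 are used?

2

28 = 2×10 + 1×5 + 1×2 + 1×1
Count of 10: 2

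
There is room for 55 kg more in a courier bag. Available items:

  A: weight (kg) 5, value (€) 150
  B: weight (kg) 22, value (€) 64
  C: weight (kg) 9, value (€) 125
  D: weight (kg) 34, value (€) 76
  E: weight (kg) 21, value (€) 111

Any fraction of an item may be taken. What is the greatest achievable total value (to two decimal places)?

Greedy by value/weight ratio, highest first.
Ratios (sorted): A 30.00, C 13.89, E 5.29, B 2.91, D 2.24
take A (5 @ 150); take C (9 @ 125); take E (21 @ 111); take 20/22 of B → 58.18. Capacity used 55/55.
Total value = 444.18

444.18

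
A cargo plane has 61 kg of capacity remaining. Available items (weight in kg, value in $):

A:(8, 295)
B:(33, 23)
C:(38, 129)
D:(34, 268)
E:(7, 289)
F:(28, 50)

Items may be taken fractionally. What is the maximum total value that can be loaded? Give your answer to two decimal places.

Ratios (sorted): E 41.29, A 36.88, D 7.88, C 3.39, F 1.79, B 0.70
take E (7 @ 289); take A (8 @ 295); take D (34 @ 268); take 12/38 of C → 40.74. Capacity used 61/61.
Total value = 892.74

892.74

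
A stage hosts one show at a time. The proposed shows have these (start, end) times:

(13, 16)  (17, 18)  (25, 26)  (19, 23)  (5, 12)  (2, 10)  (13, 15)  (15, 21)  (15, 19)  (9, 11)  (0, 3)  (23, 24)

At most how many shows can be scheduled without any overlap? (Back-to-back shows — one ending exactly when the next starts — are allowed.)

7

Order by finish time; keep every interval that doesn't clash with the previous kept one.
By end time: (0,3), (2,10), (9,11), (5,12), (13,15), (13,16), (17,18), (15,19), (15,21), (19,23), (23,24), (25,26).
Pick (0,3); next start ≥ 3 → (9,11); next start ≥ 11 → (13,15); next start ≥ 15 → (17,18); next start ≥ 18 → (19,23); next start ≥ 23 → (23,24); next start ≥ 24 → (25,26).
Selected 7 shows.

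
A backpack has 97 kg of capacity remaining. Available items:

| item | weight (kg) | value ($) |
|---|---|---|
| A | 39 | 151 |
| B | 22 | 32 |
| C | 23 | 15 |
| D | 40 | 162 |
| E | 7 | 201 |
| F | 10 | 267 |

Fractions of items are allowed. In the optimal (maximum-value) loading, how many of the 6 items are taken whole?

4

Greedy by value/weight ratio, highest first.
Order: E (201/7=28.71) > F (267/10=26.70) > D (162/40=4.05) > A (151/39=3.87) > B (32/22=1.45) > C (15/23=0.65)
Fill: take E (7 @ 201) → take F (10 @ 267) → take D (40 @ 162) → take A (39 @ 151) → take 1/22 of B → 1.45; 97/97 used.
4 item(s) taken whole; one partial (take 1/22 of B).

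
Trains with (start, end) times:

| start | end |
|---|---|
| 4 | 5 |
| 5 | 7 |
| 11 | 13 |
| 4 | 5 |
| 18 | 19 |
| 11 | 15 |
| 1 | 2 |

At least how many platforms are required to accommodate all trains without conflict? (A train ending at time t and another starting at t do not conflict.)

starts: [1, 4, 4, 5, 11, 11, 18]
ends:   [2, 5, 5, 7, 13, 15, 19]
s1→1 e2→0 s4→1 s4→2  — peak 2.

2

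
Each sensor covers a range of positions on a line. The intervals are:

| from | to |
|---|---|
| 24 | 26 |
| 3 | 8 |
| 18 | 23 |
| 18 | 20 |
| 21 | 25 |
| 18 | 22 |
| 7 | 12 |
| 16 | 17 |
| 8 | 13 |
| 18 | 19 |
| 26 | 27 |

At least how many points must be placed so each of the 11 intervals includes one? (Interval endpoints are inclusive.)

5

Sorted: [3,8] [7,12] [8,13] [16,17] [18,19] [18,20] [18,22] [18,23] [21,25] [24,26] [26,27]
{[3,8],[7,12],[8,13]} hit by 8; {[16,17]} hit by 17; {[18,19],[18,20],[18,22],[18,23]} hit by 19; {[21,25],[24,26]} hit by 25; {[26,27]} hit by 27.
Points: 8, 17, 19, 25, 27 (5 total).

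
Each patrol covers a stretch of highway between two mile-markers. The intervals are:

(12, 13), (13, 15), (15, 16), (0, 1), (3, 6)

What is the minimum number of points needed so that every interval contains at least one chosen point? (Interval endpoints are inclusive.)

Sort by right endpoint; whenever an interval is uncovered, place a point at its right end.
By right end: [0,1]  [3,6]  [12,13]  [13,15]  [15,16]
[0,1] uncovered → point at 1; [3,6] uncovered → point at 6; [12,13] uncovered → point at 13; [15,16] uncovered → point at 16.
Points: 1, 6, 13, 16 (4 total).

4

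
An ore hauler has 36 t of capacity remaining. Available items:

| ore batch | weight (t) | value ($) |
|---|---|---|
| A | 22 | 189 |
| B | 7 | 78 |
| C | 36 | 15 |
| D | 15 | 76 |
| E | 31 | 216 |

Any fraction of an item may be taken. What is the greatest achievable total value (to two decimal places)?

Sort by value per unit weight and fill in that order.
Order: B (78/7=11.14) > A (189/22=8.59) > E (216/31=6.97) > D (76/15=5.07) > C (15/36=0.42)
Fill: take B (7 @ 78) → take A (22 @ 189) → take 7/31 of E → 48.77; 36/36 used.
Total value = 315.77

315.77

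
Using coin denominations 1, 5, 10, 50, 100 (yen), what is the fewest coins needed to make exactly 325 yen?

6

Greedy: take as many of the largest coin as possible, then repeat with the remainder.
325 = 3×100 + 2×10 + 1×5
Total coins = 3 + 2 + 1 = 6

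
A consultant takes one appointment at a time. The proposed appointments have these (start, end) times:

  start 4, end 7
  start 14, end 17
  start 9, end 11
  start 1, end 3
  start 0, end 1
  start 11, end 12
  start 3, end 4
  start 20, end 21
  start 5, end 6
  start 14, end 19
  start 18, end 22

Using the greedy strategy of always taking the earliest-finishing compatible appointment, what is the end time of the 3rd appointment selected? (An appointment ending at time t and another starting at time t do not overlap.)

Sort by end time and greedily take each interval whose start is ≥ the last chosen end.
Sorted by end: (0,1)  (1,3)  (3,4)  (5,6)  (4,7)  (9,11)  (11,12)  (14,17)  (14,19)  (20,21)  (18,22)
take (0,1); take (1,3); take (3,4); take (5,6); take (9,11); take (11,12); take (14,17); skip (14,19); take (20,21).
Selected: (0,1) (1,3) (3,4) (5,6) (9,11) (11,12) (14,17) (20,21)

4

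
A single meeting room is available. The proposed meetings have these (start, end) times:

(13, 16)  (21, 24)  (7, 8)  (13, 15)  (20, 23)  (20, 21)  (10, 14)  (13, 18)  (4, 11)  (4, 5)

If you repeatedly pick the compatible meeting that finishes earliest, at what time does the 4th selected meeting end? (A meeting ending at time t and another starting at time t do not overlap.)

21

Order by finish time; keep every interval that doesn't clash with the previous kept one.
Sorted by end: (4,5)  (7,8)  (4,11)  (10,14)  (13,15)  (13,16)  (13,18)  (20,21)  (20,23)  (21,24)
take (4,5); take (7,8); skip (4,11); take (10,14); skip (13,15); skip (13,18); take (20,21); take (21,24).
Selected: (4,5) (7,8) (10,14) (20,21) (21,24)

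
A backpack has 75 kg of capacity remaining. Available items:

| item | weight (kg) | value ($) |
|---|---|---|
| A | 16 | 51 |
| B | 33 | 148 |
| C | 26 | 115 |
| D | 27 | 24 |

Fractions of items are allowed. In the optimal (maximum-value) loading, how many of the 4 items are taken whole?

Order: B (148/33=4.48) > C (115/26=4.42) > A (51/16=3.19) > D (24/27=0.89)
Fill: take B (33 @ 148) → take C (26 @ 115) → take A (16 @ 51); 75/75 used.
3 item(s) taken whole.

3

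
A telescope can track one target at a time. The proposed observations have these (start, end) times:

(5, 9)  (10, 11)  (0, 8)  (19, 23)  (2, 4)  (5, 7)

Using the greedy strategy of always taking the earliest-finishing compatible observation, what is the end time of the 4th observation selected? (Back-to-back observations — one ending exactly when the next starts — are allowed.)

Order by finish time; keep every interval that doesn't clash with the previous kept one.
By end time: (2,4), (5,7), (0,8), (5,9), (10,11), (19,23).
Pick (2,4); next start ≥ 4 → (5,7); next start ≥ 7 → (10,11); next start ≥ 11 → (19,23).
Selected: (2,4) (5,7) (10,11) (19,23)

23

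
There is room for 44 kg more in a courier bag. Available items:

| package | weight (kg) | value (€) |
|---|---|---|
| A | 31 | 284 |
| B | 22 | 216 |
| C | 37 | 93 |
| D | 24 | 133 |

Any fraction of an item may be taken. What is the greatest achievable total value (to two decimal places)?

417.55

Sort by value per unit weight and fill in that order.
Ratios (sorted): B 9.82, A 9.16, D 5.54, C 2.51
take B (22 @ 216); take 22/31 of A → 201.55. Capacity used 44/44.
Total value = 417.55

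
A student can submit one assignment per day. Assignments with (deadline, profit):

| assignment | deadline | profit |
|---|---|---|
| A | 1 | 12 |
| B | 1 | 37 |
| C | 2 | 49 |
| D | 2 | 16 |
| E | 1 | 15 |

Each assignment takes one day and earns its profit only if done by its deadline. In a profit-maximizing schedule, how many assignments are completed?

2

Sort by profit descending; place each in the latest free slot ≤ its deadline.
By profit: C(d2,49), B(d1,37), D(d2,16), E(d1,15), A(d1,12)
C→slot 2; B→slot 1; D skipped; E skipped; A skipped.
2 of 5 scheduled.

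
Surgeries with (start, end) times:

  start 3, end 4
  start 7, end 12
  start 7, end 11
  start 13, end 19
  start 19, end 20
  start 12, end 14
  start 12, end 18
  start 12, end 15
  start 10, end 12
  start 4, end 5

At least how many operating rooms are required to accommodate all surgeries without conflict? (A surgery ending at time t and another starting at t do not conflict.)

4

Count concurrent intervals with a sweep; the peak is the room count.
Events (time:±→running): 3:+→1 4:-→0 4:+→1 5:-→0 7:+→1 7:+→2 10:+→3 11:-→2 12:-→1 12:-→0 12:+→1 12:+→2 12:+→3 13:+→4 … peak 4.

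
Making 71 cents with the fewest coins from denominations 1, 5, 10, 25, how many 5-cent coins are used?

0

Use the largest denomination that fits, subtract, and repeat.
71 − 2×25→21 − 2×10→1 − 1×1→0
Count of 5: 0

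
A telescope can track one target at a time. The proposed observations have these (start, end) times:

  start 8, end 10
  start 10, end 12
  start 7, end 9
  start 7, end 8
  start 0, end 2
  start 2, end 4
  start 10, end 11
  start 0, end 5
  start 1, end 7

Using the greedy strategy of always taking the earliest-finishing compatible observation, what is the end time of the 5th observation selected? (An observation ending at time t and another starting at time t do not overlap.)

Sorted by end: (0,2)  (2,4)  (0,5)  (1,7)  (7,8)  (7,9)  (8,10)  (10,11)  (10,12)
take (0,2); take (2,4); take (7,8); take (8,10); take (10,11).
Selected: (0,2) (2,4) (7,8) (8,10) (10,11)

11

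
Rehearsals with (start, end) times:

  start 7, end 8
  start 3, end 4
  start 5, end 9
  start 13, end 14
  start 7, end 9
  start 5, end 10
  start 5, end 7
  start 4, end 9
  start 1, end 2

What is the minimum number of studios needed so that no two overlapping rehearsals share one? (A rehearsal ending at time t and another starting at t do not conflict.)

5

Count concurrent intervals with a sweep; the peak is the room count.
Events (time:±→running): 1:+→1 2:-→0 3:+→1 4:-→0 4:+→1 5:+→2 5:+→3 5:+→4 7:-→3 7:+→4 7:+→5 … peak 5.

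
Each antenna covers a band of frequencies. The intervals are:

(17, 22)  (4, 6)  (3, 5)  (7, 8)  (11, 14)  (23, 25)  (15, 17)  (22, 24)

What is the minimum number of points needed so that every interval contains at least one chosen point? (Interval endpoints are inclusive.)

Sorted: [3,5] [4,6] [7,8] [11,14] [15,17] [17,22] [22,24] [23,25]
{[3,5],[4,6]} hit by 5; {[7,8]} hit by 8; {[11,14]} hit by 14; {[15,17],[17,22]} hit by 17; {[22,24],[23,25]} hit by 24.
Points: 5, 8, 14, 17, 24 (5 total).

5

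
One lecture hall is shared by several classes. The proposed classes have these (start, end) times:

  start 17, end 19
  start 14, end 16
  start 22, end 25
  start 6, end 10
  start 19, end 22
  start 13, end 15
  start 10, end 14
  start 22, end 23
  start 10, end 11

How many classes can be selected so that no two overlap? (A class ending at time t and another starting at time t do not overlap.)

6

Greedy by earliest finish: after sorting by end time, pick each interval compatible with the last pick.
By end time: (6,10), (10,11), (10,14), (13,15), (14,16), (17,19), (19,22), (22,23), (22,25).
Pick (6,10); next start ≥ 10 → (10,11); next start ≥ 11 → (13,15); next start ≥ 15 → (17,19); next start ≥ 19 → (19,22); next start ≥ 22 → (22,23).
Selected 6 classes.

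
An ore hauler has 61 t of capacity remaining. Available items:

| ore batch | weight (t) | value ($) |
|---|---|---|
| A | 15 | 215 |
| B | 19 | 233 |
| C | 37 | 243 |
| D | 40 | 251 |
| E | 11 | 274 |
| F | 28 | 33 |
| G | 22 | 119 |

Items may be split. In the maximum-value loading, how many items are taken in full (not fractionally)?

Greedy by value/weight ratio, highest first.
Order: E (274/11=24.91) > A (215/15=14.33) > B (233/19=12.26) > C (243/37=6.57) > D (251/40=6.28) > G (119/22=5.41) > F (33/28=1.18)
Fill: take E (11 @ 274) → take A (15 @ 215) → take B (19 @ 233) → take 16/37 of C → 105.08; 61/61 used.
3 item(s) taken whole; one partial (take 16/37 of C).

3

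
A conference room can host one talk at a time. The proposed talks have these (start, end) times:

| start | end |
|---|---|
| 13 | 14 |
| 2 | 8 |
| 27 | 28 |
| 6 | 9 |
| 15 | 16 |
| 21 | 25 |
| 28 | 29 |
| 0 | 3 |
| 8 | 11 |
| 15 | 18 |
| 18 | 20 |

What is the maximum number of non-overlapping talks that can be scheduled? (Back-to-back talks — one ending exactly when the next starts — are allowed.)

8

By end time: (0,3), (2,8), (6,9), (8,11), (13,14), (15,16), (15,18), (18,20), (21,25), (27,28), (28,29).
Pick (0,3); next start ≥ 3 → (6,9); next start ≥ 9 → (13,14); next start ≥ 14 → (15,16); next start ≥ 16 → (18,20); next start ≥ 20 → (21,25); next start ≥ 25 → (27,28); next start ≥ 28 → (28,29).
Selected 8 talks.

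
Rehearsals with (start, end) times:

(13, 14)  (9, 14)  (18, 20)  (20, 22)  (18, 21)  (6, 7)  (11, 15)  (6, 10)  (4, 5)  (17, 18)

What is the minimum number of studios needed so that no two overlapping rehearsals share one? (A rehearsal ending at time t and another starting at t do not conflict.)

Events (time:±→running): 4:+→1 5:-→0 6:+→1 6:+→2 7:-→1 9:+→2 10:-→1 11:+→2 13:+→3 … peak 3.

3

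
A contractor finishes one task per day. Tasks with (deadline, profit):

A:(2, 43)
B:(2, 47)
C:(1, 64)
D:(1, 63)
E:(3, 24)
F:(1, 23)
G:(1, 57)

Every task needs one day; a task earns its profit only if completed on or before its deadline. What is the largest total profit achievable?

By profit: C(d1,64), D(d1,63), G(d1,57), B(d2,47), A(d2,43), E(d3,24), F(d1,23)
C→slot 1; D skipped; G skipped; B→slot 2; A skipped; E→slot 3; F skipped.
Profit = 64 + 47 + 24 = 135

135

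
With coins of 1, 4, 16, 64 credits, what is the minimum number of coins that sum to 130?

4

Greedy: take as many of the largest coin as possible, then repeat with the remainder.
130 = 2×64 + 2×1
Total coins = 2 + 2 = 4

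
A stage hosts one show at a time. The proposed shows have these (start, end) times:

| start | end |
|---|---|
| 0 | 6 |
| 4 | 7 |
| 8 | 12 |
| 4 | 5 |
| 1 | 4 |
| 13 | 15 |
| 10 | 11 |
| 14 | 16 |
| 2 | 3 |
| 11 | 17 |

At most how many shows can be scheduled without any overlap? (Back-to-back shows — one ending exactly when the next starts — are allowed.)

4

Sorted by end: (2,3)  (1,4)  (4,5)  (0,6)  (4,7)  (10,11)  (8,12)  (13,15)  (14,16)  (11,17)
take (2,3); skip (1,4); take (4,5); skip (0,6); take (10,11); take (13,15).
Selected 4 shows.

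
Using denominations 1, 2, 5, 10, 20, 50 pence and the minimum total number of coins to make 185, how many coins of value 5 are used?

1

185 − 3×50→35 − 1×20→15 − 1×10→5 − 1×5→0
Count of 5: 1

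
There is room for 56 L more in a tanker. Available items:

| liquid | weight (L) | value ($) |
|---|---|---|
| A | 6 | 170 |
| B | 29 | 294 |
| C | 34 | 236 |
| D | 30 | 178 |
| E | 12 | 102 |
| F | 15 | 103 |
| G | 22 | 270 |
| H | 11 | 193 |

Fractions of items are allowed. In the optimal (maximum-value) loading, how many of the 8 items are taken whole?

Order: A (170/6=28.33) > H (193/11=17.55) > G (270/22=12.27) > B (294/29=10.14) > E (102/12=8.50) > C (236/34=6.94) > F (103/15=6.87) > D (178/30=5.93)
Fill: take A (6 @ 170) → take H (11 @ 193) → take G (22 @ 270) → take 17/29 of B → 172.34; 56/56 used.
3 item(s) taken whole; one partial (take 17/29 of B).

3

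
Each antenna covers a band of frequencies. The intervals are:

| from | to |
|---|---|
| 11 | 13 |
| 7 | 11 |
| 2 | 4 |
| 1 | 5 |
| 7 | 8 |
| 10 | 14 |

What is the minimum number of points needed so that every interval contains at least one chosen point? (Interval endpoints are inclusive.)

Sorted: [2,4] [1,5] [7,8] [7,11] [11,13] [10,14]
{[2,4],[1,5]} hit by 4; {[7,8],[7,11]} hit by 8; {[11,13],[10,14]} hit by 13.
Points: 4, 8, 13 (3 total).

3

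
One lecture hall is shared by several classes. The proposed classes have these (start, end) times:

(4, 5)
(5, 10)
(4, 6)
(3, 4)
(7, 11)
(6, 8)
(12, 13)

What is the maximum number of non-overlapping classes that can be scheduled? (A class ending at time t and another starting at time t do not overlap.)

4

By end time: (3,4), (4,5), (4,6), (6,8), (5,10), (7,11), (12,13).
Pick (3,4); next start ≥ 4 → (4,5); next start ≥ 5 → (6,8); next start ≥ 8 → (12,13).
Selected 4 classes.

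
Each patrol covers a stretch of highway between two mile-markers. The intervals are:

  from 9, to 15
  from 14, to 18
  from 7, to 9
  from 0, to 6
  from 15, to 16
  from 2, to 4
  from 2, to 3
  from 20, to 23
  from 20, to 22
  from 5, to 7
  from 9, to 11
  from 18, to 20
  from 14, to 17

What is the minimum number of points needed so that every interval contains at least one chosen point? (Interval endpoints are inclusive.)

5

Sort by right endpoint; whenever an interval is uncovered, place a point at its right end.
Sorted: [2,3] [2,4] [0,6] [5,7] [7,9] [9,11] [9,15] [15,16] [14,17] [14,18] [18,20] [20,22] [20,23]
{[2,3],[2,4],[0,6]} hit by 3; {[5,7],[7,9]} hit by 7; {[9,11],[9,15]} hit by 11; {[15,16],[14,17],[14,18]} hit by 16; {[18,20],[20,22],[20,23]} hit by 20.
Points: 3, 7, 11, 16, 20 (5 total).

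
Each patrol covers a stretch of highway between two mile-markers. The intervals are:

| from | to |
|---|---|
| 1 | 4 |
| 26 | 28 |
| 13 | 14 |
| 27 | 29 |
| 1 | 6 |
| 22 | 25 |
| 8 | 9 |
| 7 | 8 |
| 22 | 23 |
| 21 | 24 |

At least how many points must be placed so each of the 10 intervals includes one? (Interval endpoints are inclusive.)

5

Sort by right endpoint; whenever an interval is uncovered, place a point at its right end.
Sorted: [1,4] [1,6] [7,8] [8,9] [13,14] [22,23] [21,24] [22,25] [26,28] [27,29]
{[1,4],[1,6]} hit by 4; {[7,8],[8,9]} hit by 8; {[13,14]} hit by 14; {[22,23],[21,24],[22,25]} hit by 23; {[26,28],[27,29]} hit by 28.
Points: 4, 8, 14, 23, 28 (5 total).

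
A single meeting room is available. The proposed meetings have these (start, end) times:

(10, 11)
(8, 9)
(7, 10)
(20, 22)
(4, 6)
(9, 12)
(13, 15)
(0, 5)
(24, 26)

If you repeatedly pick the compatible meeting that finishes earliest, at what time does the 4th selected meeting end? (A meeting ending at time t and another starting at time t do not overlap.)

15

Greedy by earliest finish: after sorting by end time, pick each interval compatible with the last pick.
Sorted by end: (0,5)  (4,6)  (8,9)  (7,10)  (10,11)  (9,12)  (13,15)  (20,22)  (24,26)
take (0,5); skip (4,6); take (8,9); take (10,11); take (13,15); take (20,22); take (24,26).
Selected: (0,5) (8,9) (10,11) (13,15) (20,22) (24,26)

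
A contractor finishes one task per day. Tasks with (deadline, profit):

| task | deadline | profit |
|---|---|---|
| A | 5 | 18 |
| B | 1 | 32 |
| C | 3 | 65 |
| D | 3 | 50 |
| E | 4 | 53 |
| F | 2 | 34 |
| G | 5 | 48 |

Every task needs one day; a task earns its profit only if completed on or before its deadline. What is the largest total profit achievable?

Profit order: C=65 E=53 D=50 G=48 F=34 B=32 A=18
Assign: C→slot 3, E→slot 4, D→slot 2, G→slot 5, F→slot 1, B skipped, A skipped.
Slots: [1:F] [2:D] [3:C] [4:E] [5:G]
Profit = 34 + 50 + 65 + 53 + 48 = 250

250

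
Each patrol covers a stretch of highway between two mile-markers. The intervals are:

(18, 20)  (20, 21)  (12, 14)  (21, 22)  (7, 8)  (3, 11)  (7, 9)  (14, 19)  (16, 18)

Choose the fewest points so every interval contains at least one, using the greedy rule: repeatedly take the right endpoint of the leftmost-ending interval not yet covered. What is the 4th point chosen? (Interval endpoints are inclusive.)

By right end: [7,8]  [7,9]  [3,11]  [12,14]  [16,18]  [14,19]  [18,20]  [20,21]  [21,22]
[7,8] uncovered → point at 8; [12,14] uncovered → point at 14; [16,18] uncovered → point at 18; [20,21] uncovered → point at 21.
Points: 8, 14, 18, 21 (4 total).

21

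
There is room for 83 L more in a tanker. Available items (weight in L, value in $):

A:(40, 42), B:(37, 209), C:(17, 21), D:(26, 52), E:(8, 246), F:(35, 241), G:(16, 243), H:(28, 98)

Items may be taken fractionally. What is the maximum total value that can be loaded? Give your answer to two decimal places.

Ratios (sorted): E 30.75, G 15.19, F 6.89, B 5.65, H 3.50, D 2.00, C 1.24, A 1.05
take E (8 @ 246); take G (16 @ 243); take F (35 @ 241); take 24/37 of B → 135.57. Capacity used 83/83.
Total value = 865.57

865.57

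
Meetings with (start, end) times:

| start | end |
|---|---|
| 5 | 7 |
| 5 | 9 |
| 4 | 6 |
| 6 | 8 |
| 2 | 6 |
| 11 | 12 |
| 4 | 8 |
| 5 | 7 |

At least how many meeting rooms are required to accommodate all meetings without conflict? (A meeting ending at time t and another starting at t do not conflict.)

6

The answer is the maximum number of intervals overlapping at any instant.
Events (time:±→running): 2:+→1 4:+→2 4:+→3 5:+→4 5:+→5 5:+→6 … peak 6.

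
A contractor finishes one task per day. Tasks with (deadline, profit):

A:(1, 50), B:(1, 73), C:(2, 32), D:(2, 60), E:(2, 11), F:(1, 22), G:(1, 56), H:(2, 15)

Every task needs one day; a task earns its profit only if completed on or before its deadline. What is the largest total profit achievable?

133

By profit: B(d1,73), D(d2,60), G(d1,56), A(d1,50), C(d2,32), F(d1,22), H(d2,15), E(d2,11)
B→slot 1; D→slot 2; G skipped; A skipped; C skipped; F skipped; H skipped; E skipped.
Profit = 73 + 60 = 133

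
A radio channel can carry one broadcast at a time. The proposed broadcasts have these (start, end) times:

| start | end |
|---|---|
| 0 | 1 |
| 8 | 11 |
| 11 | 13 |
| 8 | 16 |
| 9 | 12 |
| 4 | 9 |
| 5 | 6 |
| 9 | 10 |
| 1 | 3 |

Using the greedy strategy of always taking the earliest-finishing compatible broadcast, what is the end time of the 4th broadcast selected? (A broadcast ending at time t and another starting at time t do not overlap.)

By end time: (0,1), (1,3), (5,6), (4,9), (9,10), (8,11), (9,12), (11,13), (8,16).
Pick (0,1); next start ≥ 1 → (1,3); next start ≥ 3 → (5,6); next start ≥ 6 → (9,10); next start ≥ 10 → (11,13).
Selected: (0,1) (1,3) (5,6) (9,10) (11,13)

10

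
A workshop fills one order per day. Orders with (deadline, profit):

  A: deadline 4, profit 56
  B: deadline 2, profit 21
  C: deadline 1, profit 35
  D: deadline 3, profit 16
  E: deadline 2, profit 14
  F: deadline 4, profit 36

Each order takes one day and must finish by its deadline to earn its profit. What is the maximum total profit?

Sort by profit descending; place each in the latest free slot ≤ its deadline.
Profit order: A=56 F=36 C=35 B=21 D=16 E=14
Assign: A→slot 4, F→slot 3, C→slot 1, B→slot 2, D skipped, E skipped.
Slots: [1:C] [2:B] [3:F] [4:A]
Profit = 35 + 21 + 36 + 56 = 148

148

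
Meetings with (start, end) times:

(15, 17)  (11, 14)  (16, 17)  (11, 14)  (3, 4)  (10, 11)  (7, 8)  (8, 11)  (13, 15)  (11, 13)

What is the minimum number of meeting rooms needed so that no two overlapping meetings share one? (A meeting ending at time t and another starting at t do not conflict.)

3

Count concurrent intervals with a sweep; the peak is the room count.
Events (time:±→running): 3:+→1 4:-→0 7:+→1 8:-→0 8:+→1 10:+→2 11:-→1 11:-→0 11:+→1 11:+→2 11:+→3 … peak 3.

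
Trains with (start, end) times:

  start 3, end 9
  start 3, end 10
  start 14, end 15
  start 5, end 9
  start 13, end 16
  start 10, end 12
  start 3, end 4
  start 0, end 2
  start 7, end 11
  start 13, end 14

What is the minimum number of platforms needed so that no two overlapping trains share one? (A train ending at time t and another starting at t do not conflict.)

Events (time:±→running): 0:+→1 2:-→0 3:+→1 3:+→2 3:+→3 4:-→2 5:+→3 7:+→4 … peak 4.

4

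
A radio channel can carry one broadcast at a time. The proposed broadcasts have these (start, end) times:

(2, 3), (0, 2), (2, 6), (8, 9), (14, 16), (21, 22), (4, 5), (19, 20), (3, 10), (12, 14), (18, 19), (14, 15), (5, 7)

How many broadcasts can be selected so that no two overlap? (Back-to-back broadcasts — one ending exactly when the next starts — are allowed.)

10

Sorted by end: (0,2)  (2,3)  (4,5)  (2,6)  (5,7)  (8,9)  (3,10)  (12,14)  (14,15)  (14,16)  (18,19)  (19,20)  (21,22)
take (0,2); take (2,3); take (4,5); skip (2,6); take (5,7); take (8,9); skip (3,10); take (12,14); take (14,15); take (18,19); take (19,20); take (21,22).
Selected 10 broadcasts.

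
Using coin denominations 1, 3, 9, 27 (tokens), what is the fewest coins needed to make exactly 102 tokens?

6

Use the largest denomination that fits, subtract, and repeat.
102 = 3×27 + 2×9 + 1×3
Total coins = 3 + 2 + 1 = 6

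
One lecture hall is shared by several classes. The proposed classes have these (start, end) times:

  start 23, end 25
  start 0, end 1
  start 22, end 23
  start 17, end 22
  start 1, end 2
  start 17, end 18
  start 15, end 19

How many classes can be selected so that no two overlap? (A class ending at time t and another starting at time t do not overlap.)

5

Order by finish time; keep every interval that doesn't clash with the previous kept one.
Sorted by end: (0,1)  (1,2)  (17,18)  (15,19)  (17,22)  (22,23)  (23,25)
take (0,1); take (1,2); take (17,18); take (22,23); take (23,25).
Selected 5 classes.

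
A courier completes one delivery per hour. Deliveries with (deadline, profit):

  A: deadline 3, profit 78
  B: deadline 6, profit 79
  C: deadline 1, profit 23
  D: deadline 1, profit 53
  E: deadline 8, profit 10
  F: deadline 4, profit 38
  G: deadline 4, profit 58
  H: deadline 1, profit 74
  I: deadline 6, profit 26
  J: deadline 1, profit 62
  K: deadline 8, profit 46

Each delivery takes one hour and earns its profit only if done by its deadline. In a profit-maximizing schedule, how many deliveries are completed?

8

By profit: B(d6,79), A(d3,78), H(d1,74), J(d1,62), G(d4,58), D(d1,53), K(d8,46), F(d4,38), I(d6,26), C(d1,23), E(d8,10)
B→slot 6; A→slot 3; H→slot 1; J skipped; G→slot 4; D skipped; K→slot 8; F→slot 2; I→slot 5; C skipped; E→slot 7.
8 of 11 scheduled.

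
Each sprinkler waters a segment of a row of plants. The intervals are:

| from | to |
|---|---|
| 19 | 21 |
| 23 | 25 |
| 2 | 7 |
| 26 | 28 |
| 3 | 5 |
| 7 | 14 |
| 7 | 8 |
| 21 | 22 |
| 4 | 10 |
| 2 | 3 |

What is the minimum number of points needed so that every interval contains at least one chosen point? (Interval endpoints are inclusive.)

5

Sort by right endpoint; whenever an interval is uncovered, place a point at its right end.
Sorted: [2,3] [3,5] [2,7] [7,8] [4,10] [7,14] [19,21] [21,22] [23,25] [26,28]
{[2,3],[3,5],[2,7]} hit by 3; {[7,8],[4,10],[7,14]} hit by 8; {[19,21],[21,22]} hit by 21; {[23,25]} hit by 25; {[26,28]} hit by 28.
Points: 3, 8, 21, 25, 28 (5 total).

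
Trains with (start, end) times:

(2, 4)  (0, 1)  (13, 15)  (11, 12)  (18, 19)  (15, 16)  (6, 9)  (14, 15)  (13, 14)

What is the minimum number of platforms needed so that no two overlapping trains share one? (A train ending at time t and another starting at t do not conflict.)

2

The answer is the maximum number of intervals overlapping at any instant.
Events (time:±→running): 0:+→1 1:-→0 2:+→1 4:-→0 6:+→1 9:-→0 11:+→1 12:-→0 13:+→1 13:+→2 … peak 2.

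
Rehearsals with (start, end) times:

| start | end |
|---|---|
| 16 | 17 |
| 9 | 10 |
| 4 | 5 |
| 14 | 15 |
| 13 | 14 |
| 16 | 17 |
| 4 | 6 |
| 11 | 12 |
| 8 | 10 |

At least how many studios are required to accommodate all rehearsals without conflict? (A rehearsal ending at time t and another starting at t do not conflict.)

2

The answer is the maximum number of intervals overlapping at any instant.
Events (time:±→running): 4:+→1 4:+→2 … peak 2.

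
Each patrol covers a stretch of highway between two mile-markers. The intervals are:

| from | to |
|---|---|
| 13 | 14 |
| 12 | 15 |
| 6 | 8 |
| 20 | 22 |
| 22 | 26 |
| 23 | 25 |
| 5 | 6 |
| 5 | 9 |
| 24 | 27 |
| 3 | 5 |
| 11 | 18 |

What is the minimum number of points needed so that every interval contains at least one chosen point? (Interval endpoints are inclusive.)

5

Sorted: [3,5] [5,6] [6,8] [5,9] [13,14] [12,15] [11,18] [20,22] [23,25] [22,26] [24,27]
{[3,5],[5,6]} hit by 5; {[6,8],[5,9]} hit by 8; {[13,14],[12,15],[11,18]} hit by 14; {[20,22]} hit by 22; {[23,25],[22,26],[24,27]} hit by 25.
Points: 5, 8, 14, 22, 25 (5 total).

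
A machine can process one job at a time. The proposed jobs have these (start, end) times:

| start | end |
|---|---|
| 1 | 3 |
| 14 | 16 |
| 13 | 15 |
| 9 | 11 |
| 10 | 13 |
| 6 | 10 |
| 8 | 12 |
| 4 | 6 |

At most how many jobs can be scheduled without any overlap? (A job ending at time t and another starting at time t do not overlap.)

5

By end time: (1,3), (4,6), (6,10), (9,11), (8,12), (10,13), (13,15), (14,16).
Pick (1,3); next start ≥ 3 → (4,6); next start ≥ 6 → (6,10); next start ≥ 10 → (10,13); next start ≥ 13 → (13,15).
Selected 5 jobs.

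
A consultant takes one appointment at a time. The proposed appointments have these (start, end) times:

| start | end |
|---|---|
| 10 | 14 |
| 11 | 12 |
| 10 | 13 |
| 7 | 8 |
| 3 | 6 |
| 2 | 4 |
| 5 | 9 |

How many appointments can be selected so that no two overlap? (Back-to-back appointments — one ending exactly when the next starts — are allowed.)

3

Sort by end time and greedily take each interval whose start is ≥ the last chosen end.
By end time: (2,4), (3,6), (7,8), (5,9), (11,12), (10,13), (10,14).
Pick (2,4); next start ≥ 4 → (7,8); next start ≥ 8 → (11,12).
Selected 3 appointments.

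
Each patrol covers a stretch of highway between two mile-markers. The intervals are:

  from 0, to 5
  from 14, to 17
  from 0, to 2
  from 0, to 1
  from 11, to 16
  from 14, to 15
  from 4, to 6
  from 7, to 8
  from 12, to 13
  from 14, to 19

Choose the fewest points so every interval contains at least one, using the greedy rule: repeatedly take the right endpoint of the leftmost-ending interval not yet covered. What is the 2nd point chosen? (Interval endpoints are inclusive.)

6

By right end: [0,1]  [0,2]  [0,5]  [4,6]  [7,8]  [12,13]  [14,15]  [11,16]  [14,17]  [14,19]
[0,1] uncovered → point at 1; [4,6] uncovered → point at 6; [7,8] uncovered → point at 8; [12,13] uncovered → point at 13; [14,15] uncovered → point at 15.
Points: 1, 6, 8, 13, 15 (5 total).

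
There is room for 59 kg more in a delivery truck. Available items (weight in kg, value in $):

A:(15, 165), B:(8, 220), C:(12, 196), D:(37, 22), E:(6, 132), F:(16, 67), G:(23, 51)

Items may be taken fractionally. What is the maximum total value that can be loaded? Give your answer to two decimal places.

784.43

Sort by value per unit weight and fill in that order.
Order: B (220/8=27.50) > E (132/6=22.00) > C (196/12=16.33) > A (165/15=11.00) > F (67/16=4.19) > G (51/23=2.22) > D (22/37=0.59)
Fill: take B (8 @ 220) → take E (6 @ 132) → take C (12 @ 196) → take A (15 @ 165) → take F (16 @ 67) → take 2/23 of G → 4.43; 59/59 used.
Total value = 784.43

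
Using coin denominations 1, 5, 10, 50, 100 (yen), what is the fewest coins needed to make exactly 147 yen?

8

Use the largest denomination that fits, subtract, and repeat.
147 = 1×100 + 4×10 + 1×5 + 2×1
Total coins = 1 + 4 + 1 + 2 = 8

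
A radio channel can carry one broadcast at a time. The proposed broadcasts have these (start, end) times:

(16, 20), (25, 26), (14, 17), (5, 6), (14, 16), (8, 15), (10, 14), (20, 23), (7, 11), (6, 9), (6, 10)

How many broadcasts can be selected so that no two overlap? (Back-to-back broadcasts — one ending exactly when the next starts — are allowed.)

7

Greedy by earliest finish: after sorting by end time, pick each interval compatible with the last pick.
Sorted by end: (5,6)  (6,9)  (6,10)  (7,11)  (10,14)  (8,15)  (14,16)  (14,17)  (16,20)  (20,23)  (25,26)
take (5,6); take (6,9); take (10,14); take (14,16); take (16,20); take (20,23); take (25,26).
Selected 7 broadcasts.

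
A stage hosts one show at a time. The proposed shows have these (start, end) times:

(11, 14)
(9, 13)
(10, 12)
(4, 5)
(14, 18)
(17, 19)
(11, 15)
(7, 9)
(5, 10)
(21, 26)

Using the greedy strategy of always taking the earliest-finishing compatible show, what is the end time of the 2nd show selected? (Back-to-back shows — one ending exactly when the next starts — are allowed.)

Order by finish time; keep every interval that doesn't clash with the previous kept one.
Sorted by end: (4,5)  (7,9)  (5,10)  (10,12)  (9,13)  (11,14)  (11,15)  (14,18)  (17,19)  (21,26)
take (4,5); take (7,9); skip (5,10); take (10,12); take (14,18); skip (17,19); take (21,26).
Selected: (4,5) (7,9) (10,12) (14,18) (21,26)

9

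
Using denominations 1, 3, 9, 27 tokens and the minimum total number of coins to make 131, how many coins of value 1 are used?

2

131 = 4×27 + 2×9 + 1×3 + 2×1
Count of 1: 2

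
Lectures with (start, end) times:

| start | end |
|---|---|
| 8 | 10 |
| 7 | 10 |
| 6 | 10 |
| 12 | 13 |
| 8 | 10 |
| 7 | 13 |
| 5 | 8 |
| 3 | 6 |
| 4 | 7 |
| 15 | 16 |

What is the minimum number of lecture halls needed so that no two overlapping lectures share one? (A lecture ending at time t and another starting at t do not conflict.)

Events (time:±→running): 3:+→1 4:+→2 5:+→3 6:-→2 6:+→3 7:-→2 7:+→3 7:+→4 8:-→3 8:+→4 8:+→5 … peak 5.

5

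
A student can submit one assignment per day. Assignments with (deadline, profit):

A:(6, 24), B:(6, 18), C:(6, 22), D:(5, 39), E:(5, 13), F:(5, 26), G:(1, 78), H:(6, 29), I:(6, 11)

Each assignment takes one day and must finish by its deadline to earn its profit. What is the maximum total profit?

218

Sort by profit descending; place each in the latest free slot ≤ its deadline.
Profit order: G=78 D=39 H=29 F=26 A=24 C=22 B=18 E=13 I=11
Assign: G→slot 1, D→slot 5, H→slot 6, F→slot 4, A→slot 3, C→slot 2, B skipped, E skipped, I skipped.
Slots: [1:G] [2:C] [3:A] [4:F] [5:D] [6:H]
Profit = 78 + 22 + 24 + 26 + 39 + 29 = 218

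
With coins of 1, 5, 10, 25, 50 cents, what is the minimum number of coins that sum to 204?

8

Use the largest denomination that fits, subtract, and repeat.
204 = 4×50 + 4×1
Total coins = 4 + 4 = 8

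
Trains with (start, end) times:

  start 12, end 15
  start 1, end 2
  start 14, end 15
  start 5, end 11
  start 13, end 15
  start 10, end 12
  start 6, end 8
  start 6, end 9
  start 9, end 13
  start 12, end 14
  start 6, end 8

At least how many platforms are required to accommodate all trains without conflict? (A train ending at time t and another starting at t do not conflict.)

4

starts: [1, 5, 6, 6, 6, 9, 10, 12, 12, 13, 14]
ends:   [2, 8, 8, 9, 11, 12, 13, 14, 15, 15, 15]
s1→1 e2→0 s5→1 s6→2 s6→3 s6→4  — peak 4.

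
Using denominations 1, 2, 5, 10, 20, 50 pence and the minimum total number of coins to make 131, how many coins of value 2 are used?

0

131 − 2×50→31 − 1×20→11 − 1×10→1 − 1×1→0
Count of 2: 0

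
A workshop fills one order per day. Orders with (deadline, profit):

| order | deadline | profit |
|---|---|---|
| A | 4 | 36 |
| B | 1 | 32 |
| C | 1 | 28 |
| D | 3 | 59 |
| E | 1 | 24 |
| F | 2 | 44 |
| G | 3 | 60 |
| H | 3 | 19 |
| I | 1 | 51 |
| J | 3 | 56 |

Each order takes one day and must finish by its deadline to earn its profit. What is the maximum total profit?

211

Profit order: G=60 D=59 J=56 I=51 F=44 A=36 B=32 C=28 E=24 H=19
Assign: G→slot 3, D→slot 2, J→slot 1, I skipped, F skipped, A→slot 4, B skipped, C skipped, E skipped, H skipped.
Slots: [1:J] [2:D] [3:G] [4:A]
Profit = 56 + 59 + 60 + 36 = 211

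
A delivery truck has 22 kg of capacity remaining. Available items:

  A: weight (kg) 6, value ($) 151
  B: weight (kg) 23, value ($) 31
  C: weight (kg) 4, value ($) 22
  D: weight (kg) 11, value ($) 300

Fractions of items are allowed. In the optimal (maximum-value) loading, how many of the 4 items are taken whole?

3

Ratios (sorted): D 27.27, A 25.17, C 5.50, B 1.35
take D (11 @ 300); take A (6 @ 151); take C (4 @ 22); take 1/23 of B → 1.35. Capacity used 22/22.
3 item(s) taken whole; one partial (take 1/23 of B).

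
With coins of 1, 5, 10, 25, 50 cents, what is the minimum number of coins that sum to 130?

4

Greedy: take as many of the largest coin as possible, then repeat with the remainder.
130 − 2×50→30 − 1×25→5 − 1×5→0
Total coins = 2 + 1 + 1 = 4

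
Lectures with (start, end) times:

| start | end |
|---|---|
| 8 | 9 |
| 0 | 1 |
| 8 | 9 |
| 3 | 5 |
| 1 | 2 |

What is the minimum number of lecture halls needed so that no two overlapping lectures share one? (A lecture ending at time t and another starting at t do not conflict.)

2

Count concurrent intervals with a sweep; the peak is the room count.
Events (time:±→running): 0:+→1 1:-→0 1:+→1 2:-→0 3:+→1 5:-→0 8:+→1 8:+→2 … peak 2.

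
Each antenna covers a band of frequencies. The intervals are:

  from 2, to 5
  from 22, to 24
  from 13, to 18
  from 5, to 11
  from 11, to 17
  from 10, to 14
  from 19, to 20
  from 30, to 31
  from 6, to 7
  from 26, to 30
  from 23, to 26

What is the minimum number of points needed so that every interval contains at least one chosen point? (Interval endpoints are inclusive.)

Sort by right endpoint; whenever an interval is uncovered, place a point at its right end.
By right end: [2,5]  [6,7]  [5,11]  [10,14]  [11,17]  [13,18]  [19,20]  [22,24]  [23,26]  [26,30]  [30,31]
[2,5] uncovered → point at 5; [6,7] uncovered → point at 7; [10,14] uncovered → point at 14; [19,20] uncovered → point at 20; [22,24] uncovered → point at 24; [26,30] uncovered → point at 30.
Points: 5, 7, 14, 20, 24, 30 (6 total).

6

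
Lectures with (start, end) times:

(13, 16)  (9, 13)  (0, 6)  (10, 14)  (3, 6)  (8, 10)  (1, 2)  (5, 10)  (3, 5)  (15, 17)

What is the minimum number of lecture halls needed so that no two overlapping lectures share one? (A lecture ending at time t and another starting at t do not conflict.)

3

Events (time:±→running): 0:+→1 1:+→2 2:-→1 3:+→2 3:+→3 … peak 3.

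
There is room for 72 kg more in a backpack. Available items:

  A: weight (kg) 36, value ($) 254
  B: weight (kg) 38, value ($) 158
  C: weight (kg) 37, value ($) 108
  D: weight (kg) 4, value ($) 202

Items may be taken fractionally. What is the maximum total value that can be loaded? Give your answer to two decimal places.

589.05

Sort by value per unit weight and fill in that order.
Ratios (sorted): D 50.50, A 7.06, B 4.16, C 2.92
take D (4 @ 202); take A (36 @ 254); take 32/38 of B → 133.05. Capacity used 72/72.
Total value = 589.05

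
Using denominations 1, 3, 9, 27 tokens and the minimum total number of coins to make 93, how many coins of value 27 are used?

Use the largest denomination that fits, subtract, and repeat.
93 = 3×27 + 1×9 + 1×3
Count of 27: 3

3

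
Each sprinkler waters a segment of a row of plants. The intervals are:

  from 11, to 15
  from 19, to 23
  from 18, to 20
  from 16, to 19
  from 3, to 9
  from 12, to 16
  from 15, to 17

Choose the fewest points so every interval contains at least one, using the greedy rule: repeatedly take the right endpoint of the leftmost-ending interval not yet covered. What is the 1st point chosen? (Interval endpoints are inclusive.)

9

Sorted: [3,9] [11,15] [12,16] [15,17] [16,19] [18,20] [19,23]
{[3,9]} hit by 9; {[11,15],[12,16],[15,17]} hit by 15; {[16,19],[18,20],[19,23]} hit by 19.
Points: 9, 15, 19 (3 total).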